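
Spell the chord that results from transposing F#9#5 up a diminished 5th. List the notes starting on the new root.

C – E – G# – Bb – D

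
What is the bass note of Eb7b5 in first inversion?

Eb7b5 in root position is E♭–G–B𝄫–D♭.
First inversion places the third in the bass, which is G.

G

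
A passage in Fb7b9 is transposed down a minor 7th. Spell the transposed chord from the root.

A minor 7th down from F♭ is G♭, so the new chord is G♭ dominant seventh flat nine.
Root: G♭
Major 3rd (3rd): B♭
Perfect 5th (5th): D♭
Minor 7th (7th): F♭
Minor 9th (9th): A𝄫

G♭, B♭, D♭, F♭, A𝄫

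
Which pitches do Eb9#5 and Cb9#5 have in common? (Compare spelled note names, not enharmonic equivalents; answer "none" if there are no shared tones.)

E♭  G  D♭

Eb9#5: E♭ G B D♭ F
Cb9#5: C♭ E♭ G B𝄫 D♭
Common to both → E♭, G, D♭.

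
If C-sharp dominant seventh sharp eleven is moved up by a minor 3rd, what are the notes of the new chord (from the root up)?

E, G-sharp, B, D, A-sharp

C-sharp up a minor 3rd → E. New chord: E dominant seventh sharp eleven.
- root: E
- major 3rd: G-sharp
- perfect 5th: B
- minor 7th: D
- augmented 11th: A-sharp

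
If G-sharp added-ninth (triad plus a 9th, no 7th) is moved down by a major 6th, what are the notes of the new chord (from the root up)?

B D-sharp F-sharp C-sharp

A major 6th down from G-sharp is B, so the new chord is B added-ninth.
root → B
3rd (major 3rd) → D-sharp
5th (perfect 5th) → F-sharp
9th (major 9th) → C-sharp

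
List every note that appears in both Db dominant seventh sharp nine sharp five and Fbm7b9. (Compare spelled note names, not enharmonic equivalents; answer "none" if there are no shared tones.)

Db dominant seventh sharp nine sharp five = Db, F, A, Cb, E.
Fbm7b9 = Fb, Abb, Cb, Ebb, Gbb.
Shared: Cb.

Cb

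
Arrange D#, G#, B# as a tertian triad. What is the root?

G#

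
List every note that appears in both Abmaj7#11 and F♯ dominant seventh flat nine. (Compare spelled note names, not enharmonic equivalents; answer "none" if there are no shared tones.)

Abmaj7#11 = A♭, C, E♭, G, D.
F♯ dominant seventh flat nine = F♯, A♯, C♯, E, G.
Shared: G.

G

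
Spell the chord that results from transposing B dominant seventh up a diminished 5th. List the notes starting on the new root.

F, A, C, E-flat

Transposed root: B → F (diminished 5th up). So we spell F dominant seventh:
Root: F
Major 3rd (3rd): A
Perfect 5th (5th): C
Minor 7th (7th): E-flat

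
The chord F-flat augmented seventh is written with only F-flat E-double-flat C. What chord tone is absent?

F-flat augmented seventh = F-flat, A-flat, C, E-double-flat. The voicing lacks the 3rd (major 3rd), A-flat.

A-flat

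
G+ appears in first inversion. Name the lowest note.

B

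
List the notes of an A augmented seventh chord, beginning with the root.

A  C#  E#  G

A augmented seventh: augmented seventh on A.
- root: A
- major 3rd: C#
- augmented 5th: E#
- minor 7th: G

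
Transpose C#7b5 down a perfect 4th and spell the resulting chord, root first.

G#  B#  D  F#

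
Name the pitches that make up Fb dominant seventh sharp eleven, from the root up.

Fb dominant seventh sharp eleven: dominant seventh sharp eleven on F-flat.
root → F-flat
3rd (major 3rd) → A-flat
5th (perfect 5th) → C-flat
7th (minor 7th) → E-double-flat
11th (augmented 11th) → B-flat

F-flat A-flat C-flat E-double-flat B-flat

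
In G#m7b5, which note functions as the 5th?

D

Root of G#m7b5 = G#. The 5th is a diminished 5th: G# up a diminished 5th → D.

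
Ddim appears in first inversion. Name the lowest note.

F

Ddim in root position is D–F–Ab.
First inversion places the third in the bass, which is F.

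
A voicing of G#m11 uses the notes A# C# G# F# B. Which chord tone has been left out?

D#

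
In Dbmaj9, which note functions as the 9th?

Eb

Dbmaj9 is built on Db; its 9th is a major 9th above the root.
A second above D uses the letter E, and the major 9th above Db is Eb.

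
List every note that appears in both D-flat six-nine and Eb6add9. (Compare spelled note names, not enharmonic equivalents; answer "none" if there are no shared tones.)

D-flat six-nine: Db F Ab Bb Eb
Eb6add9: Eb G Bb C F
Common to both → F, Bb, Eb.

F, Bb, Eb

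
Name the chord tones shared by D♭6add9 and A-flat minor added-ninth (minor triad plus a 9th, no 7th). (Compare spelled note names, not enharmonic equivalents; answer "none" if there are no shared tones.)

A♭  B♭  E♭

D♭6add9: D♭ F A♭ B♭ E♭
A-flat minor added-ninth: A♭ C♭ E♭ B♭
Common to both → A♭, B♭, E♭.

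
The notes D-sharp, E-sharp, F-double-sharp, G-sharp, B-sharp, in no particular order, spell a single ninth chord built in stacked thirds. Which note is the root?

Arranged so that each adjacent pair is a third by letter name: E-sharp – G-sharp – B-sharp – D-sharp – F-double-sharp.
The bottom of that stack, E-sharp, is the root (this is E-sharp minor ninth).

E-sharp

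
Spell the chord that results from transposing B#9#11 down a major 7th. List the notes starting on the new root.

C# E# G# B D# F##

Transposed root: B# → C# (major 7th down). So we spell C# dominant ninth sharp eleven:
C# — root
E# — major 3rd
G# — perfect 5th
B — minor 7th
D# — major 9th
F## — augmented 11th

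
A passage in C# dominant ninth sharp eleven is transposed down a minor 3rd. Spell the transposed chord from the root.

A-sharp C-double-sharp E-sharp G-sharp B-sharp D-double-sharp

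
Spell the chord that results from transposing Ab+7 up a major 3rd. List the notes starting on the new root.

C, E, G#, Bb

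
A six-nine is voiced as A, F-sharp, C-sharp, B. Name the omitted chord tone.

A six-nine = A, C-sharp, E, F-sharp, B. The voicing lacks the 5th (perfect 5th), E.

E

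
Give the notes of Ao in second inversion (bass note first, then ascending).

In root position, Ao is A–C–Eb.
Second inversion puts the fifth (Eb) in the bass.

Eb, A, C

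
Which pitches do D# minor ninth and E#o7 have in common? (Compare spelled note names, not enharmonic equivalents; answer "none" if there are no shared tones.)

D# minor ninth: D# F# A# C# E#
E#o7: E# G# B D
Common to both → E#.

E#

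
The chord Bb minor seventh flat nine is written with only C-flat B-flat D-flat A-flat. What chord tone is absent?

Bb minor seventh flat nine = B-flat, D-flat, F, A-flat, C-flat. The voicing lacks the 5th (perfect 5th), F.

F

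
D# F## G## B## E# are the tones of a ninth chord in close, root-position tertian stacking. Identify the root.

Arranged so that each adjacent pair is a third by letter name: E# – G## – B## – D# – F##.
The bottom of that stack, E#, is the root (this is E# dominant ninth sharp five).

E#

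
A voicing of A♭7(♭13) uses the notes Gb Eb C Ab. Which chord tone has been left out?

Fb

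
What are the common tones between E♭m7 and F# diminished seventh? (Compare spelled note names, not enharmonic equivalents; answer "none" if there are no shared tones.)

Eb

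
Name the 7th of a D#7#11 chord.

C♯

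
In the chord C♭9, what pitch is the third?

Eb

C♭9 is built on Cb; its 3rd is a major 3rd above the root.
A third above C uses the letter E, and the major 3rd above Cb is Eb.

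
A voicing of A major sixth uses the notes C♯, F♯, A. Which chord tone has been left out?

E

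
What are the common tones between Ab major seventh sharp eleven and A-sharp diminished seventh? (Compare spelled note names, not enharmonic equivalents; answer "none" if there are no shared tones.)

G

Ab major seventh sharp eleven: A-flat C E-flat G D
A-sharp diminished seventh: A-sharp C-sharp E G
Common to both → G.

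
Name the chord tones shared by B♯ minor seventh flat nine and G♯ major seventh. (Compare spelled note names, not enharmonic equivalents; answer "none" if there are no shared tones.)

B-sharp – D-sharp – F-double-sharp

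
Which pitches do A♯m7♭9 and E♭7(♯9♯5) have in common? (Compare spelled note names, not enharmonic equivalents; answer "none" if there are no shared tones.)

A♯m7♭9 = A♯, C♯, E♯, G♯, B.
E♭7(♯9♯5) = E♭, G, B, D♭, F♯.
Shared: B.

B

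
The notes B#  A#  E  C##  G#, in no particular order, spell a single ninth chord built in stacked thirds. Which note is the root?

Arranged so that each adjacent pair is a third by letter name: A# – C## – E – G# – B#.
The bottom of that stack, A#, is the root (this is A# dominant ninth flat five).

A#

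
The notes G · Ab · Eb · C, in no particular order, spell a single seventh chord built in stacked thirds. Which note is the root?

Ab

Stacking in thirds gives Ab – C – Eb – G, so Ab is the root — Ab major seventh.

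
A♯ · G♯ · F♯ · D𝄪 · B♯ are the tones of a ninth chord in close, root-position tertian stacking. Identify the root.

G♯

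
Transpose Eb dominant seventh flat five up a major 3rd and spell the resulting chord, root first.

G, B, D-flat, F

Transposed root: E-flat → G (major 3rd up). So we spell G dominant seventh flat five:
G — root
B — major 3rd
D-flat — diminished 5th
F — minor 7th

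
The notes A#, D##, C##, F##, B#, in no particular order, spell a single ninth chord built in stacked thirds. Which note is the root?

B#

Arranged so that each adjacent pair is a third by letter name: B# – D## – F## – A# – C##.
The bottom of that stack, B#, is the root (this is B# dominant ninth).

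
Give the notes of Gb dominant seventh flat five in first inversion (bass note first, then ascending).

B-flat  D-double-flat  F-flat  G-flat

In root position, Gb dominant seventh flat five is G-flat–B-flat–D-double-flat–F-flat.
First inversion puts the third (B-flat) in the bass.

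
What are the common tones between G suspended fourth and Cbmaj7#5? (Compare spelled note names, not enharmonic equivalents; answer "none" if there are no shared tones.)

G

G suspended fourth: G C D
Cbmaj7#5: Cb Eb G Bb
Common to both → G.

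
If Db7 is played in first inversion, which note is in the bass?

Db7 in root position is Db–F–Ab–Cb.
First inversion places the third in the bass, which is F.

F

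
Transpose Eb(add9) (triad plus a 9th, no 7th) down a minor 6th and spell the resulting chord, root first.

G, B, D, A

Transposed root: E♭ → G (minor 6th down). So we spell G added-ninth:
- root: G
- major 3rd: B
- perfect 5th: D
- major 9th: A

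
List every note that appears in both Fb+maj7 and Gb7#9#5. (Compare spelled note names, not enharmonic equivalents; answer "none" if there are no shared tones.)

Fb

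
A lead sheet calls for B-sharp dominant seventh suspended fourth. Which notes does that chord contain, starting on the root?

B-sharp dominant seventh suspended fourth: dominant seventh suspended fourth on B-sharp.
Root: B-sharp
Perfect 4th (4th): E-sharp
Perfect 5th (5th): F-double-sharp
Minor 7th (7th): A-sharp

B-sharp  E-sharp  F-double-sharp  A-sharp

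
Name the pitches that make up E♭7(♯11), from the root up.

E♭7(♯11) is a dominant seventh sharp eleven built on Eb.
Root: Eb
Major 3rd (3rd): G
Perfect 5th (5th): Bb
Minor 7th (7th): Db
Augmented 11th (11th): A

Eb, G, Bb, Db, A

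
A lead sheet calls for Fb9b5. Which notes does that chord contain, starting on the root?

Fb, Ab, Cbb, Ebb, Gb

Fb9b5 is a dominant ninth flat five built on Fb.
root → Fb
3rd (major 3rd) → Ab
5th (diminished 5th) → Cbb
7th (minor 7th) → Ebb
9th (major 9th) → Gb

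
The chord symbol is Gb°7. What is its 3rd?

B𝄫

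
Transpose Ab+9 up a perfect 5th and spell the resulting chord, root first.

Eb – G – B – Db – F

Transposed root: Ab → Eb (perfect 5th up). So we spell Eb dominant ninth sharp five:
- root: Eb
- major 3rd: G
- augmented 5th: B
- minor 7th: Db
- major 9th: F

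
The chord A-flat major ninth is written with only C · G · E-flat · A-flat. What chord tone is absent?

B-flat

The full A-flat major ninth chord is A-flat, C, E-flat, G, B-flat.
Comparing with the voicing, the major 9th (9th) — B-flat — is absent.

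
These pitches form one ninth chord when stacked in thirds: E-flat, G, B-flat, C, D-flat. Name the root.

C

Arranged so that each adjacent pair is a third by letter name: C – E-flat – G – B-flat – D-flat.
The bottom of that stack, C, is the root (this is C minor seventh flat nine).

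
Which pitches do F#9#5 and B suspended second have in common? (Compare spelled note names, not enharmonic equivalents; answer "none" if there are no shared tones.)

F#

F#9#5 = F#, A#, C##, E, G#.
B suspended second = B, C#, F#.
Shared: F#.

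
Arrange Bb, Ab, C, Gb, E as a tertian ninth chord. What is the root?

Arranged so that each adjacent pair is a third by letter name: Ab – C – E – Gb – Bb.
The bottom of that stack, Ab, is the root (this is Ab dominant ninth sharp five).

Ab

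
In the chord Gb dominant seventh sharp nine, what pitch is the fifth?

Gb dominant seventh sharp nine is built on G-flat; its 5th is a perfect 5th above the root.
A fifth above G uses the letter D, and the perfect 5th above G-flat is D-flat.

D-flat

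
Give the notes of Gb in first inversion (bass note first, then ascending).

Bb, Db, Gb

In root position, Gb is Gb–Bb–Db.
First inversion puts the third (Bb) in the bass.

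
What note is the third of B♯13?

Root of B♯13 = B#. The 3rd is a major 3rd: B# up a major 3rd → D##.

D##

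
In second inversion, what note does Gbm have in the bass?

D♭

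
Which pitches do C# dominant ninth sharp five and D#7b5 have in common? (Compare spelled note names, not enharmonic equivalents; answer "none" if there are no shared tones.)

C# dominant ninth sharp five = C♯, E♯, G𝄪, B, D♯.
D#7b5 = D♯, F𝄪, A, C♯.
Shared: C♯, D♯.

C♯, D♯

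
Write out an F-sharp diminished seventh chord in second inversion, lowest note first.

C – E-flat – F-sharp – A

In root position, F-sharp diminished seventh is F-sharp–A–C–E-flat.
Second inversion puts the fifth (C) in the bass.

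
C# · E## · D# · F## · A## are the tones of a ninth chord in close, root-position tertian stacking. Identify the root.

D#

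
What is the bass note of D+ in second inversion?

D+ in root position is D–F#–A#.
Second inversion places the fifth in the bass, which is A#.

A#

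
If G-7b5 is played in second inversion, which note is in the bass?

D♭

G-7b5 = G–B♭–D♭–F. Second inversion → fifth in the bass = D♭.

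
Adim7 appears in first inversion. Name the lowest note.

C

Adim7 = A–C–E♭–G♭. First inversion → third in the bass = C.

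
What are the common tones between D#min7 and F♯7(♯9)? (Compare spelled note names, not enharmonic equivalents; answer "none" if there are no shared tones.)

D#min7 = D#, F#, A#, C#.
F♯7(♯9) = F#, A#, C#, E, G##.
Shared: F#, A#, C#.

F# – A# – C#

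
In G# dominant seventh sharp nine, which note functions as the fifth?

Root of G# dominant seventh sharp nine = G#. The 5th is a perfect 5th: G# up a perfect 5th → D#.

D#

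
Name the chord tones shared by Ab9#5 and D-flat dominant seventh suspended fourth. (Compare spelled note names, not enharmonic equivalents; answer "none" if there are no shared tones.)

Ab9#5 = A♭, C, E, G♭, B♭.
D-flat dominant seventh suspended fourth = D♭, G♭, A♭, C♭.
Shared: A♭, G♭.

A♭, G♭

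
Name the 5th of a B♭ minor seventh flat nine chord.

F

Root of B♭ minor seventh flat nine = B-flat. The 5th is a perfect 5th: B-flat up a perfect 5th → F.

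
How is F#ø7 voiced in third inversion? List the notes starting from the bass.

F#ø7 = F#–A–C–E; third inversion → seventh (E) lowest.

E – F# – A – C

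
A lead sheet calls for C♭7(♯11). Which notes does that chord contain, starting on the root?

C♭7(♯11): dominant seventh sharp eleven on C♭.
Root: C♭
Major 3rd (3rd): E♭
Perfect 5th (5th): G♭
Minor 7th (7th): B𝄫
Augmented 11th (11th): F

C♭ E♭ G♭ B𝄫 F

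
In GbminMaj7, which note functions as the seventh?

F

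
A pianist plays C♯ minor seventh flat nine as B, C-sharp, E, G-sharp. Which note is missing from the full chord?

The full C♯ minor seventh flat nine chord is C-sharp, E, G-sharp, B, D.
Comparing with the voicing, the minor 9th (9th) — D — is absent.

D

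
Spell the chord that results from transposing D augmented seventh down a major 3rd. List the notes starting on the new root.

B-flat, D, F-sharp, A-flat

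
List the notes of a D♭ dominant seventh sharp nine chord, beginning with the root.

D♭ dominant seventh sharp nine is a dominant seventh sharp nine built on Db.
- root: Db
- major 3rd: F
- perfect 5th: Ab
- minor 7th: Cb
- augmented 9th: E

Db – F – Ab – Cb – E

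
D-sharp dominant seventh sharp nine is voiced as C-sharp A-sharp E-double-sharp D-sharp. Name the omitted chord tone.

F-double-sharp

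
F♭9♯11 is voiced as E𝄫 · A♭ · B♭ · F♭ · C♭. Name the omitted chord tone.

The full F♭9♯11 chord is F♭, A♭, C♭, E𝄫, G♭, B♭.
Comparing with the voicing, the major 9th (9th) — G♭ — is absent.

G♭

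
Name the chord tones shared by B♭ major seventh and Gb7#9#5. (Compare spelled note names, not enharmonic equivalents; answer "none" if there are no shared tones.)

Bb  D  A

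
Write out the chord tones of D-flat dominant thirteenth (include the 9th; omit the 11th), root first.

Root D-flat, quality dominant thirteenth:
- root: D-flat
- major 3rd: F
- perfect 5th: A-flat
- minor 7th: C-flat
- major 9th: E-flat
- major 13th: B-flat

D-flat, F, A-flat, C-flat, E-flat, B-flat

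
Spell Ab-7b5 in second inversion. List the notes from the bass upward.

Ebb  Gb  Ab  Cb

Ab-7b5 = Ab–Cb–Ebb–Gb; second inversion → fifth (Ebb) lowest.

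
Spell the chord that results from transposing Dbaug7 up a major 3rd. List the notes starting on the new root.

F A C# Eb

A major 3rd up from Db is F, so the new chord is F augmented seventh.
F — root
A — major 3rd
C# — augmented 5th
Eb — minor 7th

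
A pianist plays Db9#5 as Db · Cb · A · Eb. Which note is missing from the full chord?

F

Db9#5 = Db, F, A, Cb, Eb. The voicing lacks the 3rd (major 3rd), F.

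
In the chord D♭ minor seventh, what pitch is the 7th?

Root of D♭ minor seventh = D-flat. The 7th is a minor 7th: D-flat up a minor 7th → C-flat.

C-flat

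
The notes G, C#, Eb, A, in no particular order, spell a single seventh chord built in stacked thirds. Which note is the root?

Stacking in thirds gives A – C# – Eb – G, so A is the root — A dominant seventh flat five.

A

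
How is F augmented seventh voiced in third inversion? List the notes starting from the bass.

E-flat – F – A – C-sharp

F augmented seventh = F–A–C-sharp–E-flat; third inversion → seventh (E-flat) lowest.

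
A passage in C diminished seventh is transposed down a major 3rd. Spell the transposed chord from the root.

Ab – Cb – Ebb – Gbb

A major 3rd down from C is Ab, so the new chord is Ab diminished seventh.
- root: Ab
- minor 3rd: Cb
- diminished 5th: Ebb
- diminished 7th: Gbb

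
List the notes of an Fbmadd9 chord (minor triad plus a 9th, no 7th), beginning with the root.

Root Fb, quality minor added-ninth:
- root: Fb
- minor 3rd: Abb
- perfect 5th: Cb
- major 9th: Gb

Fb – Abb – Cb – Gb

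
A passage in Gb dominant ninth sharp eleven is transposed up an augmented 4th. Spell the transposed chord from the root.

C  E  G  Bb  D  F#

Transposed root: Gb → C (augmented 4th up). So we spell C dominant ninth sharp eleven:
Root: C
Major 3rd (3rd): E
Perfect 5th (5th): G
Minor 7th (7th): Bb
Major 9th (9th): D
Augmented 11th (11th): F#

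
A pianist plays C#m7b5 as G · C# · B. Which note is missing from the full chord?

The full C#m7b5 chord is C#, E, G, B.
Comparing with the voicing, the minor 3rd (3rd) — E — is absent.

E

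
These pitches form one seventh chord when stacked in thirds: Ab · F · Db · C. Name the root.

Db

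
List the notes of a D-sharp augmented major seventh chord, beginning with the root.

D-sharp augmented major seventh: augmented major seventh on D-sharp.
root → D-sharp
3rd (major 3rd) → F-double-sharp
5th (augmented 5th) → A-double-sharp
7th (major 7th) → C-double-sharp

D-sharp  F-double-sharp  A-double-sharp  C-double-sharp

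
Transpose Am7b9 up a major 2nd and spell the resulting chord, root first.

B  D  F♯  A  C

Transposed root: A → B (major 2nd up). So we spell B minor seventh flat nine:
B — root
D — minor 3rd
F♯ — perfect 5th
A — minor 7th
C — minor 9th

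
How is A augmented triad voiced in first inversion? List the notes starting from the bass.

A augmented triad = A–C-sharp–E-sharp; first inversion → third (C-sharp) lowest.

C-sharp  E-sharp  A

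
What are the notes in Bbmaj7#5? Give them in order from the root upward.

Root B♭, quality augmented major seventh:
- root: B♭
- major 3rd: D
- augmented 5th: F♯
- major 7th: A

B♭, D, F♯, A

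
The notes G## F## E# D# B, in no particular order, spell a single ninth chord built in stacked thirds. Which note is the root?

Stacking in thirds gives E# – G## – B – D# – F##, so E# is the root — E# dominant ninth flat five.

E#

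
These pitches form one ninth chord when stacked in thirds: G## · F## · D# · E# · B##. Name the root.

Stacking in thirds gives E# – G## – B## – D# – F##, so E# is the root — E# dominant ninth sharp five.

E#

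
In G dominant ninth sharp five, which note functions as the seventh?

F

Root of G dominant ninth sharp five = G. The 7th is a minor 7th: G up a minor 7th → F.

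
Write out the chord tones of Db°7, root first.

Db°7: diminished seventh on Db.
Db — root
Fb — minor 3rd
Abb — diminished 5th
Cbb — diminished 7th

Db – Fb – Abb – Cbb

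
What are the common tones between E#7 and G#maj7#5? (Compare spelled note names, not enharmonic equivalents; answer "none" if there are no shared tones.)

E#7: E♯ G𝄪 B♯ D♯
G#maj7#5: G♯ B♯ D𝄪 F𝄪
Common to both → B♯.

B♯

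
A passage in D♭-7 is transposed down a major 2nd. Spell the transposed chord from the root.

A major 2nd down from D♭ is C♭, so the new chord is C♭ minor seventh.
- root: C♭
- minor 3rd: E𝄫
- perfect 5th: G♭
- minor 7th: B𝄫

C♭  E𝄫  G♭  B𝄫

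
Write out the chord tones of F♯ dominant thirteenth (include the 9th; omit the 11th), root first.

F#  A#  C#  E  G#  D#

F♯ dominant thirteenth is a dominant thirteenth built on F#.
Root: F#
Major 3rd (3rd): A#
Perfect 5th (5th): C#
Minor 7th (7th): E
Major 9th (9th): G#
Major 13th (13th): D#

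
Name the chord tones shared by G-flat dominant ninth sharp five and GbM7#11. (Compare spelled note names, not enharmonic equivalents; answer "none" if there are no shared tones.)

G-flat dominant ninth sharp five = Gb, Bb, D, Fb, Ab.
GbM7#11 = Gb, Bb, Db, F, C.
Shared: Gb, Bb.

Gb, Bb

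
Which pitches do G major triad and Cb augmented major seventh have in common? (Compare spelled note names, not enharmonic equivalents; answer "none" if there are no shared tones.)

G

G major triad: G B D
Cb augmented major seventh: C-flat E-flat G B-flat
Common to both → G.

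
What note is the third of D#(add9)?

D#(add9) is built on D#; its 3rd is a major 3rd above the root.
A third above D uses the letter F, and the major 3rd above D# is F##.

F##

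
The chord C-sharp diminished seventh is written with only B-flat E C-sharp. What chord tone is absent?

The full C-sharp diminished seventh chord is C-sharp, E, G, B-flat.
Comparing with the voicing, the diminished 5th (5th) — G — is absent.

G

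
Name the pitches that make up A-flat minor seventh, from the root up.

Root Ab, quality minor seventh:
Root: Ab
Minor 3rd (3rd): Cb
Perfect 5th (5th): Eb
Minor 7th (7th): Gb

Ab, Cb, Eb, Gb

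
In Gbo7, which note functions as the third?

Bbb

Root of Gbo7 = Gb. The 3rd is a minor 3rd: Gb up a minor 3rd → Bbb.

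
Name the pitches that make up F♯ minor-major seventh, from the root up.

F-sharp, A, C-sharp, E-sharp

F♯ minor-major seventh is a minor-major seventh built on F-sharp.
F-sharp — root
A — minor 3rd
C-sharp — perfect 5th
E-sharp — major 7th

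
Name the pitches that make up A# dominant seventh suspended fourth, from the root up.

A-sharp – D-sharp – E-sharp – G-sharp

A# dominant seventh suspended fourth is a dominant seventh suspended fourth built on A-sharp.
Root: A-sharp
Perfect 4th (4th): D-sharp
Perfect 5th (5th): E-sharp
Minor 7th (7th): G-sharp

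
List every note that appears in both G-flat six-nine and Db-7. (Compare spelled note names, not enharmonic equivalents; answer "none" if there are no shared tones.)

Db – Ab

G-flat six-nine: Gb Bb Db Eb Ab
Db-7: Db Fb Ab Cb
Common to both → Db, Ab.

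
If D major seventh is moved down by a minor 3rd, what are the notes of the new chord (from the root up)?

Transposed root: D → B (minor 3rd down). So we spell B major seventh:
root → B
3rd (major 3rd) → D-sharp
5th (perfect 5th) → F-sharp
7th (major 7th) → A-sharp

B, D-sharp, F-sharp, A-sharp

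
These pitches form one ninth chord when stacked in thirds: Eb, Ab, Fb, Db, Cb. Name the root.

Db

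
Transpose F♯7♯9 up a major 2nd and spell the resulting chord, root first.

Transposed root: F# → G# (major 2nd up). So we spell G# dominant seventh sharp nine:
Root: G#
Major 3rd (3rd): B#
Perfect 5th (5th): D#
Minor 7th (7th): F#
Augmented 9th (9th): A##

G# B# D# F# A##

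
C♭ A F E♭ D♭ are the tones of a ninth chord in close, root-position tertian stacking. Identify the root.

Stacking in thirds gives D♭ – F – A – C♭ – E♭, so D♭ is the root — D♭ dominant ninth sharp five.

D♭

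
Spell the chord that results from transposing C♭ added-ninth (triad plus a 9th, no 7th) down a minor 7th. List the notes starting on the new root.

C-flat down a minor 7th → D-flat. New chord: D-flat added-ninth.
Root: D-flat
Major 3rd (3rd): F
Perfect 5th (5th): A-flat
Major 9th (9th): E-flat

D-flat, F, A-flat, E-flat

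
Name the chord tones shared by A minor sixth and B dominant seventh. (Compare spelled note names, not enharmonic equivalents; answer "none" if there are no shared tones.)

A minor sixth: A C E F-sharp
B dominant seventh: B D-sharp F-sharp A
Common to both → A, F-sharp.

A, F-sharp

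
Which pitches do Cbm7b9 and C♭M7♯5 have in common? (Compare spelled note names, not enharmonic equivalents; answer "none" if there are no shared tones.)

C♭

Cbm7b9 = C♭, E𝄫, G♭, B𝄫, D𝄫.
C♭M7♯5 = C♭, E♭, G, B♭.
Shared: C♭.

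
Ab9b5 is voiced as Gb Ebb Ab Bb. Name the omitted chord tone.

Ab9b5 = Ab, C, Ebb, Gb, Bb. The voicing lacks the 3rd (major 3rd), C.

C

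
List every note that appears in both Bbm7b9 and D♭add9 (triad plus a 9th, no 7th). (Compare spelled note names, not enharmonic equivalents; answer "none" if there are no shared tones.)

Db  F  Ab

Bbm7b9: Bb Db F Ab Cb
D♭add9: Db F Ab Eb
Common to both → Db, F, Ab.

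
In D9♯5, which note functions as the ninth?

E

Root of D9♯5 = D. The 9th is a major 9th: D up a major 9th → E.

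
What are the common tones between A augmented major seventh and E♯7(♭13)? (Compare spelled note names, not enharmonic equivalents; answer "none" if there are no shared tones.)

A augmented major seventh: A C♯ E♯ G♯
E♯7(♭13): E♯ G𝄪 B♯ D♯ C♯
Common to both → C♯, E♯.

C♯, E♯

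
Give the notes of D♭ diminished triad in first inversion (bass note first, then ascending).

F♭  A𝄫  D♭

In root position, D♭ diminished triad is D♭–F♭–A𝄫.
First inversion puts the third (F♭) in the bass.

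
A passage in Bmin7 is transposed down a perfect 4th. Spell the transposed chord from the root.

Transposed root: B → F# (perfect 4th down). So we spell F# minor seventh:
- root: F#
- minor 3rd: A
- perfect 5th: C#
- minor 7th: E

F#, A, C#, E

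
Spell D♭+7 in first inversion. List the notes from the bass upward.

In root position, D♭+7 is D♭–F–A–C♭.
First inversion puts the third (F) in the bass.

F, A, C♭, D♭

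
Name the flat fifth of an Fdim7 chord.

C♭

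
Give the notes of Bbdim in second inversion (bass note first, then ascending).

In root position, Bbdim is Bb–Db–Fb.
Second inversion puts the fifth (Fb) in the bass.

Fb Bb Db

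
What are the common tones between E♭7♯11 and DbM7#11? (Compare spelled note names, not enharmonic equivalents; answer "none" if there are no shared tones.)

G, Db

E♭7♯11 = Eb, G, Bb, Db, A.
DbM7#11 = Db, F, Ab, C, G.
Shared: G, Db.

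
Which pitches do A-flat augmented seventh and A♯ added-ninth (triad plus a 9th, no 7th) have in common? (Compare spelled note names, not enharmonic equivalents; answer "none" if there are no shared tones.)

A-flat augmented seventh = Ab, C, E, Gb.
A♯ added-ninth = A#, C##, E#, B#.
Shared: none.

none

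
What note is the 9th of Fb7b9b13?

G𝄫

Fb7b9b13 is built on F♭; its 9th is a minor 9th above the root.
A second above F uses the letter G, and the minor 9th above F♭ is G𝄫.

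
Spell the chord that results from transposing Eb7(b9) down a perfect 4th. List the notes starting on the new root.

Bb D F Ab Cb

A perfect 4th down from Eb is Bb, so the new chord is Bb dominant seventh flat nine.
Root: Bb
Major 3rd (3rd): D
Perfect 5th (5th): F
Minor 7th (7th): Ab
Minor 9th (9th): Cb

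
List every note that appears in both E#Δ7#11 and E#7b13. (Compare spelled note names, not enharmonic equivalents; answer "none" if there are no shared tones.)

E# – G## – B#

E#Δ7#11 = E#, G##, B#, D##, A##.
E#7b13 = E#, G##, B#, D#, C#.
Shared: E#, G##, B#.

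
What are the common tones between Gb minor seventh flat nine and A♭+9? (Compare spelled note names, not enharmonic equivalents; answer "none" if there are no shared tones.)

Gb minor seventh flat nine = Gb, Bbb, Db, Fb, Abb.
A♭+9 = Ab, C, E, Gb, Bb.
Shared: Gb.

Gb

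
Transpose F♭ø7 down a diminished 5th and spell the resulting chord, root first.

Fb down a diminished 5th → Bb. New chord: Bb half-diminished seventh.
Root: Bb
Minor 3rd (3rd): Db
Diminished 5th (5th): Fb
Minor 7th (7th): Ab

Bb  Db  Fb  Ab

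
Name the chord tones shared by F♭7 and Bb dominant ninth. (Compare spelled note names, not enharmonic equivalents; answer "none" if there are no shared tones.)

Ab

F♭7: Fb Ab Cb Ebb
Bb dominant ninth: Bb D F Ab C
Common to both → Ab.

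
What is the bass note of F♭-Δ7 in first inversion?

F♭-Δ7 = Fb–Abb–Cb–Eb. First inversion → third in the bass = Abb.

Abb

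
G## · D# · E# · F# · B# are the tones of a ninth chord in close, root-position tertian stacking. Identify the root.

Arranged so that each adjacent pair is a third by letter name: E# – G## – B# – D# – F#.
The bottom of that stack, E#, is the root (this is E# dominant seventh flat nine).

E#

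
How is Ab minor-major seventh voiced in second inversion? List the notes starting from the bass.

Ab minor-major seventh = A-flat–C-flat–E-flat–G; second inversion → fifth (E-flat) lowest.

E-flat  G  A-flat  C-flat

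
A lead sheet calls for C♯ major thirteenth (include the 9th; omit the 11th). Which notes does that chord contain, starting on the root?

C# – E# – G# – B# – D# – A#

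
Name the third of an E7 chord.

G#

Root of E7 = E. The 3rd is a major 3rd: E up a major 3rd → G#.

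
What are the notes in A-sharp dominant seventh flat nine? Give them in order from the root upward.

A-sharp dominant seventh flat nine: dominant seventh flat nine on A♯.
root → A♯
3rd (major 3rd) → C𝄪
5th (perfect 5th) → E♯
7th (minor 7th) → G♯
9th (minor 9th) → B

A♯ C𝄪 E♯ G♯ B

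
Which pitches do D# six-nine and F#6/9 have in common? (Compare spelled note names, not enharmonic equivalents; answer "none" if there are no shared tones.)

D# six-nine: D# F## A# B# E#
F#6/9: F# A# C# D# G#
Common to both → D#, A#.

D# – A#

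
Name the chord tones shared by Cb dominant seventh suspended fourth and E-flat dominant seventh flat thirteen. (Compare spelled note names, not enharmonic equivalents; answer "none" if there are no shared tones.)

Cb dominant seventh suspended fourth = C-flat, F-flat, G-flat, B-double-flat.
E-flat dominant seventh flat thirteen = E-flat, G, B-flat, D-flat, C-flat.
Shared: C-flat.

C-flat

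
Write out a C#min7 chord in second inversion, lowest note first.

In root position, C#min7 is C#–E–G#–B.
Second inversion puts the fifth (G#) in the bass.

G# – B – C# – E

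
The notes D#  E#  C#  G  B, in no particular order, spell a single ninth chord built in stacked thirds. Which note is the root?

C#

Arranged so that each adjacent pair is a third by letter name: C# – E# – G – B – D#.
The bottom of that stack, C#, is the root (this is C# dominant ninth flat five).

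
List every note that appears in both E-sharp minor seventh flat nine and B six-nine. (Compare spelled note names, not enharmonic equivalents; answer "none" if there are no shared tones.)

G-sharp D-sharp F-sharp

E-sharp minor seventh flat nine: E-sharp G-sharp B-sharp D-sharp F-sharp
B six-nine: B D-sharp F-sharp G-sharp C-sharp
Common to both → G-sharp, D-sharp, F-sharp.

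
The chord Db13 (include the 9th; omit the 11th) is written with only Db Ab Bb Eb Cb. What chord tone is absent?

F

The full Db13 chord is Db, F, Ab, Cb, Eb, Bb.
Comparing with the voicing, the major 3rd (3rd) — F — is absent.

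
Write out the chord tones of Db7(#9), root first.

D♭ – F – A♭ – C♭ – E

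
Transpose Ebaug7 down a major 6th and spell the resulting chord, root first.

Transposed root: E♭ → G♭ (major 6th down). So we spell G♭ augmented seventh:
Root: G♭
Major 3rd (3rd): B♭
Augmented 5th (5th): D
Minor 7th (7th): F♭

G♭, B♭, D, F♭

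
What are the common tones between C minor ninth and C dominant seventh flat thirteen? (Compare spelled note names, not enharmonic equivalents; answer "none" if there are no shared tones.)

C, G, B-flat

C minor ninth: C E-flat G B-flat D
C dominant seventh flat thirteen: C E G B-flat A-flat
Common to both → C, G, B-flat.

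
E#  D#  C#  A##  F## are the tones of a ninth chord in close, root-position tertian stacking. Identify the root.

D#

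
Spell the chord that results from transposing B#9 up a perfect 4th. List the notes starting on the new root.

E# – G## – B# – D# – F##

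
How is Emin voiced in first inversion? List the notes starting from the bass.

G B E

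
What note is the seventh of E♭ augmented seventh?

D-flat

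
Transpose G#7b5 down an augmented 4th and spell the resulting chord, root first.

D, F#, Ab, C

Transposed root: G# → D (augmented 4th down). So we spell D dominant seventh flat five:
- root: D
- major 3rd: F#
- diminished 5th: Ab
- minor 7th: C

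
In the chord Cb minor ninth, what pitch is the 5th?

Root of Cb minor ninth = Cb. The 5th is a perfect 5th: Cb up a perfect 5th → Gb.

Gb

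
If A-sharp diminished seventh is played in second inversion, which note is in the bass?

E

A-sharp diminished seventh in root position is A-sharp–C-sharp–E–G.
Second inversion places the fifth in the bass, which is E.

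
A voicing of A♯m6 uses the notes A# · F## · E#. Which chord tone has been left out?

The full A♯m6 chord is A#, C#, E#, F##.
Comparing with the voicing, the minor 3rd (3rd) — C# — is absent.

C#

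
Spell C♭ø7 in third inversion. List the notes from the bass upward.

In root position, C♭ø7 is Cb–Ebb–Gbb–Bbb.
Third inversion puts the seventh (Bbb) in the bass.

Bbb  Cb  Ebb  Gbb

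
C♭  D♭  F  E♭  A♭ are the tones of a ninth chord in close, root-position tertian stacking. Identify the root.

Stacking in thirds gives D♭ – F – A♭ – C♭ – E♭, so D♭ is the root — D♭ dominant ninth.

D♭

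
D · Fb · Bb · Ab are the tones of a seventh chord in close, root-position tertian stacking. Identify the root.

Stacking in thirds gives Bb – D – Fb – Ab, so Bb is the root — Bb dominant seventh flat five.

Bb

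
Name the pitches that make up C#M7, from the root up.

C#  E#  G#  B#

C#M7 is a major seventh built on C#.
- root: C#
- major 3rd: E#
- perfect 5th: G#
- major 7th: B#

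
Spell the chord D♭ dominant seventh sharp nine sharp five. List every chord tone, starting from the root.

D-flat, F, A, C-flat, E

D♭ dominant seventh sharp nine sharp five is a dominant seventh sharp nine sharp five built on D-flat.
root → D-flat
3rd (major 3rd) → F
5th (augmented 5th) → A
7th (minor 7th) → C-flat
9th (augmented 9th) → E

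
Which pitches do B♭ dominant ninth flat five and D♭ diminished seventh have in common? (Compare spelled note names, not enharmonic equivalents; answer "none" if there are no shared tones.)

F-flat

B♭ dominant ninth flat five = B-flat, D, F-flat, A-flat, C.
D♭ diminished seventh = D-flat, F-flat, A-double-flat, C-double-flat.
Shared: F-flat.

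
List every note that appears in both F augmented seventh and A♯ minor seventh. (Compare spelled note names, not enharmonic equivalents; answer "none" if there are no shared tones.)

F augmented seventh = F, A, C#, Eb.
A♯ minor seventh = A#, C#, E#, G#.
Shared: C#.

C#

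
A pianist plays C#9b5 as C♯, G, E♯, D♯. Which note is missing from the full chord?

B

C#9b5 = C♯, E♯, G, B, D♯. The voicing lacks the 7th (minor 7th), B.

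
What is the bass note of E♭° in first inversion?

G♭

E♭° in root position is E♭–G♭–B𝄫.
First inversion places the third in the bass, which is G♭.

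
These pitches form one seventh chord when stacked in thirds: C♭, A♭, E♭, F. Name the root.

F

Stacking in thirds gives F – A♭ – C♭ – E♭, so F is the root — F half-diminished seventh.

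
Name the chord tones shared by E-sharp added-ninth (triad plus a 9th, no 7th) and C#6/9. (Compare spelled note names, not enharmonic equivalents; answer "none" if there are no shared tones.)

E#

E-sharp added-ninth = E#, G##, B#, F##.
C#6/9 = C#, E#, G#, A#, D#.
Shared: E#.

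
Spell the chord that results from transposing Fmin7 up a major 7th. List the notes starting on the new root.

Transposed root: F → E (major 7th up). So we spell E minor seventh:
E — root
G — minor 3rd
B — perfect 5th
D — minor 7th

E, G, B, D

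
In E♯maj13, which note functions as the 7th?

D##

E♯maj13 is built on E#; its 7th is a major 7th above the root.
A seventh above E uses the letter D, and the major 7th above E# is D##.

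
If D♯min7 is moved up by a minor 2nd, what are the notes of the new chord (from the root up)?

D♯ up a minor 2nd → E. New chord: E minor seventh.
Root: E
Minor 3rd (3rd): G
Perfect 5th (5th): B
Minor 7th (7th): D

E  G  B  D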